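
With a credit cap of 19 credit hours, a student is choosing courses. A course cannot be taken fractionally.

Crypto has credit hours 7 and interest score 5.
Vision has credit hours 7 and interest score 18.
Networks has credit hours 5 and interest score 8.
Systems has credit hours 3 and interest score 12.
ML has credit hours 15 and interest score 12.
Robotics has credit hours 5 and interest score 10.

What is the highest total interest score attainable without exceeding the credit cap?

This is a 0-1 knapsack instance.
Vision + Networks + Robotics: credit hours 7 + 5 + 5 = 17 ≤ 19, interest score 18 + 8 + 10 = 36.
Vision + Systems + Robotics: credit hours 7 + 3 + 5 = 15 ≤ 19, interest score 18 + 12 + 10 = 40.
Vision + Networks + Systems: credit hours 7 + 5 + 3 = 15 ≤ 19, interest score 18 + 8 + 12 = 38.
Best is Vision, Systems, and Robotics with total interest score 40.

40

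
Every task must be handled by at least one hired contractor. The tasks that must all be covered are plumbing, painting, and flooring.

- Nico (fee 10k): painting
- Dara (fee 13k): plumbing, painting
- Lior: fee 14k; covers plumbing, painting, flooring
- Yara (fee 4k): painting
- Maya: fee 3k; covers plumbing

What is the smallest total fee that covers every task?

14

Lior alone covers plumbing, painting, flooring — every task.
Total fee: 14.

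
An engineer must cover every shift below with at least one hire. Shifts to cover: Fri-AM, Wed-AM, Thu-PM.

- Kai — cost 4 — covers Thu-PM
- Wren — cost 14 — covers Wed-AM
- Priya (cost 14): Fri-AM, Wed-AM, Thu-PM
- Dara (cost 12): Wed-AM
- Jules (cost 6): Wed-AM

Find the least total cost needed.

The greedy cost-per-new-shift heuristic would pick Kai, Jules, and Priya for 24, but a cheaper cover exists.
Priya alone covers Fri-AM, Wed-AM, Thu-PM — every shift.
Total cost: 14.
No cover costs less than 14.

14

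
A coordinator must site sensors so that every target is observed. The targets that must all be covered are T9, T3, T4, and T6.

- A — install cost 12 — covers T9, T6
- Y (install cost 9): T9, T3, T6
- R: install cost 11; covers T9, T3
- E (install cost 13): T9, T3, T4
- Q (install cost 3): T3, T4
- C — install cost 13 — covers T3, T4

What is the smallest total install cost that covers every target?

12

Choose Y and Q: together they cover T9, T3, T4, T6 — every target.
Total install cost: 9 + 3 = 12.
No cover costs less than 12.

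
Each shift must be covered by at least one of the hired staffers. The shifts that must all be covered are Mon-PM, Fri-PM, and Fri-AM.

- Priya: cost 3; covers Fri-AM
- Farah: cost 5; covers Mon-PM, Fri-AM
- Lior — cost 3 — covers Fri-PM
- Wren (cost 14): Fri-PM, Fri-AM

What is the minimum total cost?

This is a weighted set-cover instance.
Choose Farah and Lior: together they cover Mon-PM, Fri-PM, Fri-AM — every shift.
Total cost: 5 + 3 = 8.
No cover costs less than 8.

8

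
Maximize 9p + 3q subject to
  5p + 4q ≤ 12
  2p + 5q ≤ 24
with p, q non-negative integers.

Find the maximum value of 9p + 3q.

18

The continuous relaxation peaks at (2.4, 0) with value 21.60; rounding to a feasible lattice point costs some objective.
(p,q)=(2,0): 5·2+4·0=10≤12, 2·2+5·0=4≤24, objective 18.
(p,q)=(1,1): 5·1+4·1=9≤12, 2·1+5·1=7≤24, objective 12.
No feasible integer point exceeds 18.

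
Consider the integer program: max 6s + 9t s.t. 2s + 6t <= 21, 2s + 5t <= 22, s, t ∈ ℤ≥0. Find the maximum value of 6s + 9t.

60

(s,t)=(10,0): 2·10+6·0=20≤21, 2·10+5·0=20≤22, objective 60.
(s,t)=(9,0): 2·9+6·0=18≤21, 2·9+5·0=18≤22, objective 54.
No feasible integer point exceeds 60.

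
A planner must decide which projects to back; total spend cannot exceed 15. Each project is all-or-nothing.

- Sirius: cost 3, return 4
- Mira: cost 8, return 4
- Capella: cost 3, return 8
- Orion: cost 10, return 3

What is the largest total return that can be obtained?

16

Sirius + Mira + Capella: cost 3 + 8 + 3 = 14 ≤ 15, return 4 + 4 + 8 = 16.
Mira + Capella: cost 8 + 3 = 11 ≤ 15, return 4 + 8 = 12.
Sirius + Capella: cost 3 + 3 = 6 ≤ 15, return 4 + 8 = 12.
Best is Sirius, Mira, and Capella with total return 16.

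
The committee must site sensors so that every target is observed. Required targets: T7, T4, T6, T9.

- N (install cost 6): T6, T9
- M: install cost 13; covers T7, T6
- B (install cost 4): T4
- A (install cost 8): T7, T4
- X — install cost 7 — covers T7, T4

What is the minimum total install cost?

Choose N and X: together they cover T7, T4, T6, T9 — every target.
Total install cost: 6 + 7 = 13.
No cover costs less than 13.

13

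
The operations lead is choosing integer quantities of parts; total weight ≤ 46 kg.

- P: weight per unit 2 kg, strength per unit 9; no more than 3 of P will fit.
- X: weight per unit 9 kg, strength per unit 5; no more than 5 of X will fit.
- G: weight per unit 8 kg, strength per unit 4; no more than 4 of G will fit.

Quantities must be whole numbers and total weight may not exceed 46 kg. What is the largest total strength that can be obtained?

47

P has the best ratio (9/2); taking only P gives at most 3×9 = 27 (stopped by the supply cap of 3).
Mixing does better — 3×P and 4×X: weight 42 ≤ 46, strength 3·9 + 4·5 = 47.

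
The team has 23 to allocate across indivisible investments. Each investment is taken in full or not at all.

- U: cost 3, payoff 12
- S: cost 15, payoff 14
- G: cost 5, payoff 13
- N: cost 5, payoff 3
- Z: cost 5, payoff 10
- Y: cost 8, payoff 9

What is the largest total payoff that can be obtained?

44

Take U, G, Z, and Y: cost 3 + 5 + 5 + 8 = 21 ≤ 23, payoff 12 + 13 + 10 + 9 = 44.
No other feasible combination does better.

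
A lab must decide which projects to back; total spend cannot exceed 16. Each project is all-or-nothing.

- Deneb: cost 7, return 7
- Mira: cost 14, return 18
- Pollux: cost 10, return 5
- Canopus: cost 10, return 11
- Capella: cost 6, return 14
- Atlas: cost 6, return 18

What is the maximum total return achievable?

Capella + Atlas: cost 6 + 6 = 12 ≤ 16, return 14 + 18 = 32.
Canopus + Atlas: cost 10 + 6 = 16 ≤ 16, return 11 + 18 = 29.
Deneb + Atlas: cost 7 + 6 = 13 ≤ 16, return 7 + 18 = 25.
Best is Capella and Atlas with total return 32.

32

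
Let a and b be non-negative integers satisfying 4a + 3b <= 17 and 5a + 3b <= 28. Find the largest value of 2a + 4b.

20

Relaxing integrality, the LP optimum is 22.67 at (a,b) = (0, 5.67), which is not an integer point.
(a,b)=(0,5): 4·0+3·5=15≤17, 5·0+3·5=15≤28, objective 20.
(a,b)=(1,4): 4·1+3·4=16≤17, 5·1+3·4=17≤28, objective 18.
(a,b)=(0,4): 4·0+3·4=12≤17, 5·0+3·4=12≤28, objective 16.
No feasible integer point exceeds 20.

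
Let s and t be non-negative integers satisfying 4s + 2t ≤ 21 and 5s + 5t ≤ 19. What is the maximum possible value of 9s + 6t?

27

The continuous relaxation peaks at (3.8, 0) with value 34.20; rounding to a feasible lattice point costs some objective.
(s,t)=(3,0) is feasible, giving 27.
(s,t)=(2,1) is feasible, giving 24.
Maximum is 27 at (s,t)=(3,0).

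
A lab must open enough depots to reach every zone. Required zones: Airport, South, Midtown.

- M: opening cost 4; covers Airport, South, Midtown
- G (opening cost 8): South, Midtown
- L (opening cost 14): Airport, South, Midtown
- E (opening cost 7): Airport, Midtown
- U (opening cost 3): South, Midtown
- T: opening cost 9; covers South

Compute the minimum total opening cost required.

4

This is a weighted set-cover instance.
M alone covers Airport, South, Midtown — every zone.
Total opening cost: 4.
No cover costs less than 4.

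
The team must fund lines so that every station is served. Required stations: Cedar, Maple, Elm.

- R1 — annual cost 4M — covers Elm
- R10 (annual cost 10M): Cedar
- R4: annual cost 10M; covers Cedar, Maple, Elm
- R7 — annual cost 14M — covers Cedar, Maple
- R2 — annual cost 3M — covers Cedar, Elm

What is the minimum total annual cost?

10

This is a weighted set-cover instance.
The greedy cost-per-new-station heuristic would pick R2 and R4 for 13, but a cheaper cover exists.
R4 alone covers Cedar, Maple, Elm — every station.
Total annual cost: 10.
No cover costs less than 10.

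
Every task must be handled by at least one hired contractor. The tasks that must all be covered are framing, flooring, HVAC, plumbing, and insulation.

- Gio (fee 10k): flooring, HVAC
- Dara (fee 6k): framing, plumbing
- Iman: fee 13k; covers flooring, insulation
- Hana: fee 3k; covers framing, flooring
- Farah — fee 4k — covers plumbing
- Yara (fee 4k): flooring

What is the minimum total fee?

This is an integer covering problem.
The greedy cost-per-new-task heuristic would pick Hana, Farah, Gio, and Iman for 30, but a cheaper cover exists.
Choose Gio, Dara, and Iman: together they cover framing, flooring, HVAC, plumbing, insulation — every task.
Total fee: 10 + 6 + 13 = 29.
No cover costs less than 29.

29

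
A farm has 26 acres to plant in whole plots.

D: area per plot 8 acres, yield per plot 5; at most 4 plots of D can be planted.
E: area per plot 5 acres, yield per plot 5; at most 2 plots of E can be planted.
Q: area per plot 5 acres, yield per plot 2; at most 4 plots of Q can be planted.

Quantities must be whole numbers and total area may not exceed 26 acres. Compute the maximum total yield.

Take 2×D and 2×E: area 26 ≤ 26, yield 2·5 + 2·5 = 20.
E has the best ratio (5/5) and is taken to its limit of 2; remaining capacity is filled optimally with the others.

20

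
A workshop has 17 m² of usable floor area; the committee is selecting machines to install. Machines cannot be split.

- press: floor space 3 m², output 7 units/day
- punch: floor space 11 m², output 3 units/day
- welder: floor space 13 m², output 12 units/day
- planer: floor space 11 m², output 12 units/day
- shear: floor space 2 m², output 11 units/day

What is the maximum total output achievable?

This is a 0-1 knapsack instance.
press + planer + shear: floor space 3 + 11 + 2 = 16 ≤ 17, output 7 + 12 + 11 = 30.
welder + shear: floor space 13 + 2 = 15 ≤ 17, output 12 + 11 = 23.
planer + shear: floor space 11 + 2 = 13 ≤ 17, output 12 + 11 = 23.
Best is press, planer, and shear with total output 30.

30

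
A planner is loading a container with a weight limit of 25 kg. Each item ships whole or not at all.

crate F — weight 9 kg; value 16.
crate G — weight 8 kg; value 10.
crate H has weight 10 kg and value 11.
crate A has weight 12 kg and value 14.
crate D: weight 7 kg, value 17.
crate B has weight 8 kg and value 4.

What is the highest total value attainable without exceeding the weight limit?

This is an integer program with binary decision variables.
Allowing fractional choices, the relaxed optimum would be about 44.2, but items are indivisible.
crate G + crate H + crate D: weight 8 + 10 + 7 = 25 ≤ 25, value 10 + 11 + 17 = 38.
crate F + crate G + crate D: weight 9 + 8 + 7 = 24 ≤ 25, value 16 + 10 + 17 = 43.
crate F + crate D + crate B: weight 9 + 7 + 8 = 24 ≤ 25, value 16 + 17 + 4 = 37.
Best is crate F, crate G, and crate D with total value 43.

43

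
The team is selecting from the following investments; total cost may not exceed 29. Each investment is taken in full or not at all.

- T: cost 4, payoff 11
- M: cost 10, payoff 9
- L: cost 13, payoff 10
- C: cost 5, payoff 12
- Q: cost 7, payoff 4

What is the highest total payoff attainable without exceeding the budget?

Allowing fractional choices, the relaxed optimum would be about 39.7, but investments are indivisible.
T + M + C + Q: cost 4 + 10 + 5 + 7 = 26 ≤ 29, payoff 11 + 9 + 12 + 4 = 36.
T + L + C: cost 4 + 13 + 5 = 22 ≤ 29, payoff 11 + 10 + 12 = 33.
T + L + C + Q: cost 4 + 13 + 5 + 7 = 29 ≤ 29, payoff 11 + 10 + 12 + 4 = 37.
Best is T, L, C, and Q with total payoff 37.

37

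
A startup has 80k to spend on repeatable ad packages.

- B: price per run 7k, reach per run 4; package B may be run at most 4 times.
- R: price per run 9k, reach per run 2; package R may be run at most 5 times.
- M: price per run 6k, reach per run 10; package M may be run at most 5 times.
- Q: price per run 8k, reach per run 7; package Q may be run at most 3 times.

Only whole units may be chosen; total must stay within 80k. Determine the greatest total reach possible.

83

This is a bounded integer knapsack.
M has the best ratio (10/6); taking only M gives at most 5×10 = 50 (stopped by the supply cap of 5).
Mixing does better — 3×B, 5×M, and 3×Q: price 75 ≤ 80, reach 3·4 + 5·10 + 3·7 = 83.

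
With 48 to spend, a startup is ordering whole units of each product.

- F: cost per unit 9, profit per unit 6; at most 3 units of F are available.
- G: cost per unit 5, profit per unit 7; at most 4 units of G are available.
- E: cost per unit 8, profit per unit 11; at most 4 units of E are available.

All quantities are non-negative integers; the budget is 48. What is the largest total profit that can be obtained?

Take 3×G and 4×E: cost 47 ≤ 48, profit 3·7 + 4·11 = 65.
No other integer combination yields more.

65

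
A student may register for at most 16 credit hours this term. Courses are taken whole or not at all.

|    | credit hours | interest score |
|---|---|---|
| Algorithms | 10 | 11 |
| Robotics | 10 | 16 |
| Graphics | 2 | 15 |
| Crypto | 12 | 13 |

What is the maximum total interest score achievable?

31

Allowing fractional choices, the relaxed optimum would be about 35.4, but courses are indivisible.
Robotics + Graphics: credit hours 10 + 2 = 12 ≤ 16, interest score 16 + 15 = 31.
Algorithms + Graphics: credit hours 10 + 2 = 12 ≤ 16, interest score 11 + 15 = 26.
Graphics + Crypto: credit hours 2 + 12 = 14 ≤ 16, interest score 15 + 13 = 28.
Best is Robotics and Graphics with total interest score 31.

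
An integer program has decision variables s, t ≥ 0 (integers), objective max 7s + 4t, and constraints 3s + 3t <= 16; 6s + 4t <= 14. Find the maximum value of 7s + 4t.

The continuous relaxation peaks at (2.33, 0) with value 16.33; rounding to a feasible lattice point costs some objective.
(s,t)=(1,2): 3·1+3·2=9≤16, 6·1+4·2=14≤14, objective 15.
(s,t)=(2,0): 3·2+3·0=6≤16, 6·2+4·0=12≤14, objective 14.
The best lattice point is (1,2), giving 15.

15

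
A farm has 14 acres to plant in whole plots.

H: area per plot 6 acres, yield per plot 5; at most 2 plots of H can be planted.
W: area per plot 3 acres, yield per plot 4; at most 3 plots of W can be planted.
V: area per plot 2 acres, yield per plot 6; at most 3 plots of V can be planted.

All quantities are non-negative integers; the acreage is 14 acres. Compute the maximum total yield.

26

V has the best ratio (6/2); taking only V gives at most 3×6 = 18 (stopped by the supply cap of 3).
Mixing does better — 2×W and 3×V: area 12 ≤ 14, yield 2·4 + 3·6 = 26.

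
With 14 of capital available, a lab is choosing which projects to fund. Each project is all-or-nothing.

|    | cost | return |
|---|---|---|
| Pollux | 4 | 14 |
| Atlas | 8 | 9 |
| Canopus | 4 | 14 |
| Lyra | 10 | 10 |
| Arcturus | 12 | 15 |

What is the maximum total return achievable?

28

Treat it as a binary knapsack problem.
Canopus + Lyra: cost 4 + 10 = 14 ≤ 14, return 14 + 10 = 24.
Pollux + Lyra: cost 4 + 10 = 14 ≤ 14, return 14 + 10 = 24.
Pollux + Canopus: cost 4 + 4 = 8 ≤ 14, return 14 + 14 = 28.
Best is Pollux and Canopus with total return 28.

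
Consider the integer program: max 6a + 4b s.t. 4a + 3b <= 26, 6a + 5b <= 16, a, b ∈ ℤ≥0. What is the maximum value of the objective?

14

(a,b)=(1,2) is feasible, giving 14.
(a,b)=(0,3) is feasible, giving 12.
The best lattice point is (1,2), giving 14.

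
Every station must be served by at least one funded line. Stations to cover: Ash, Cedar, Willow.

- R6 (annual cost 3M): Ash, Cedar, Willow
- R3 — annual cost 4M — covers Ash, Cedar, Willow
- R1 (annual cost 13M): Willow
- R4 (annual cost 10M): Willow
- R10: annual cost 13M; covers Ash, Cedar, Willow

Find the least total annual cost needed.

3

This is a weighted set-cover instance.
R6 alone covers Ash, Cedar, Willow — every station.
Total annual cost: 3.
No cover costs less than 3.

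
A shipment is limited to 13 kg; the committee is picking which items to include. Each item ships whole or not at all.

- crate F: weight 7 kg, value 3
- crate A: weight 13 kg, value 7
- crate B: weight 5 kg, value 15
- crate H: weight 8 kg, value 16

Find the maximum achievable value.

Treat it as a binary knapsack problem.
crate B + crate H: weight 5 + 8 = 13 ≤ 13, value 15 + 16 = 31.
crate F + crate B: weight 7 + 5 = 12 ≤ 13, value 3 + 15 = 18.
Best is crate B and crate H with total value 31.

31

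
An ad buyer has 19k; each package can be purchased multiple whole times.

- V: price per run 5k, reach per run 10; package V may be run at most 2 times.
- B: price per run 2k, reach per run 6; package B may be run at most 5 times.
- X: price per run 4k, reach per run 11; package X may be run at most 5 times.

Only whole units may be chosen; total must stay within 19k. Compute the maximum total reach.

Take 5×B and 2×X: price 18 ≤ 19, reach 5·6 + 2·11 = 52.
B has the best ratio (6/2) and is taken to its limit of 5; remaining capacity is filled optimally with the others.

52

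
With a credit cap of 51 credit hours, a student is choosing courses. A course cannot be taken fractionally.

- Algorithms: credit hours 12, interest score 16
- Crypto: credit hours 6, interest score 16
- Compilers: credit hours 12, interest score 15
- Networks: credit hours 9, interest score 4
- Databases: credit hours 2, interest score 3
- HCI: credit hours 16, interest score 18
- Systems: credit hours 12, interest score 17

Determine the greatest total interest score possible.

70

This is an integer program with binary decision variables.
Crypto + Compilers + Databases + HCI + Systems: credit hours 6 + 12 + 2 + 16 + 12 = 48 ≤ 51, interest score 16 + 15 + 3 + 18 + 17 = 69.
Algorithms + Crypto + Databases + HCI + Systems: credit hours 12 + 6 + 2 + 16 + 12 = 48 ≤ 51, interest score 16 + 16 + 3 + 18 + 17 = 70.
Algorithms + Crypto + Compilers + Databases + HCI: credit hours 12 + 6 + 12 + 2 + 16 = 48 ≤ 51, interest score 16 + 16 + 15 + 3 + 18 = 68.
Best is Algorithms, Crypto, Databases, HCI, and Systems with total interest score 70.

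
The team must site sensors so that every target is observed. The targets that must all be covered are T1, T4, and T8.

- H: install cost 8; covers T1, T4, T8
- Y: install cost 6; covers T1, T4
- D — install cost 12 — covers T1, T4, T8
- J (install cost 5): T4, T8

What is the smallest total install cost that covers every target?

8

H alone covers T1, T4, T8 — every target.
Total install cost: 8.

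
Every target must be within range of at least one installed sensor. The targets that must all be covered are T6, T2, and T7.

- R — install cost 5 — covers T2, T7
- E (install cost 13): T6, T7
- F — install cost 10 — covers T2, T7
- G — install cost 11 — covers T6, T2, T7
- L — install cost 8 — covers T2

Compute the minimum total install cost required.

11

This is an integer covering problem.
The greedy cost-per-new-target heuristic would pick R and G for 16, but a cheaper cover exists.
G alone covers T6, T2, T7 — every target.
Total install cost: 11.
No cover costs less than 11.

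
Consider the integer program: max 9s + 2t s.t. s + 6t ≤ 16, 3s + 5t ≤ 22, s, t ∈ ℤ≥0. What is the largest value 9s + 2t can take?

The continuous relaxation peaks at (7.33, 0) with value 66.00; rounding to a feasible lattice point costs some objective.
(s,t)=(7,0) is feasible, giving 63.
(s,t)=(6,0) is feasible, giving 54.
Maximum is 63 at (s,t)=(7,0).

63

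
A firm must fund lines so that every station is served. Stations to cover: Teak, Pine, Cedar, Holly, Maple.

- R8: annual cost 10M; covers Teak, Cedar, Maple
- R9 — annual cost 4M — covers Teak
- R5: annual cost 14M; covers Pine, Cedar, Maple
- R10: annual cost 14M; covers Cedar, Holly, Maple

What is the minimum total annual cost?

32

This is an integer covering problem.
The greedy cost-per-new-station heuristic would pick R8, R5, and R10 for 38, but a cheaper cover exists.
Choose R9, R5, and R10: together they cover Teak, Pine, Cedar, Holly, Maple — every station.
Total annual cost: 4 + 14 + 14 = 32.
No cover costs less than 32.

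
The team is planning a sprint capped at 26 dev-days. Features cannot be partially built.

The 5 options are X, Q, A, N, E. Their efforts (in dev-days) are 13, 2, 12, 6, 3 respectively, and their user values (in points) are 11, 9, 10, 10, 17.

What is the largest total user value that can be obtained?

Allowing fractional choices, the relaxed optimum would be about 48.7, but features are indivisible.
Q + A + N + E: effort 2 + 12 + 6 + 3 = 23 ≤ 26, user value 9 + 10 + 10 + 17 = 46.
X + Q + N + E: effort 13 + 2 + 6 + 3 = 24 ≤ 26, user value 11 + 9 + 10 + 17 = 47.
Best is X, Q, N, and E with total user value 47.

47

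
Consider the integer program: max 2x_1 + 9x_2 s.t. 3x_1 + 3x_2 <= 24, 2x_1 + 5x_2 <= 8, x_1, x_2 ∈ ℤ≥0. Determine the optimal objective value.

(x_1,x_2)=(1,1): 3·1+3·1=6≤24, 2·1+5·1=7≤8, objective 11.
(x_1,x_2)=(0,1): 3·0+3·1=3≤24, 2·0+5·1=5≤8, objective 9.
No feasible integer point exceeds 11.

11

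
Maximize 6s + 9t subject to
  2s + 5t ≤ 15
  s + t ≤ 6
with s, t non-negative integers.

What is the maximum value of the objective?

39

(s,t)=(5,1): 2·5+5·1=15≤15, 1·5+1·1=6≤6, objective 39.
(s,t)=(6,0): 2·6+5·0=12≤15, 1·6+1·0=6≤6, objective 36.
(s,t)=(4,1): 2·4+5·1=13≤15, 1·4+1·1=5≤6, objective 33.
Maximum is 39 at (s,t)=(5,1).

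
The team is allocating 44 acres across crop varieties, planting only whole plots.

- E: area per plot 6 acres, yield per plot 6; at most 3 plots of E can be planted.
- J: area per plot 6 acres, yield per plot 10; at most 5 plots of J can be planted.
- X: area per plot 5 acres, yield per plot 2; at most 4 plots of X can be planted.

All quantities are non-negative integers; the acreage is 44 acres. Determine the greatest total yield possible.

62

This is a bounded integer knapsack.
2×E and 5×J: area 42 ≤ 44, yield 2·6 + 5·10 = 62.
1×E, 5×J, and 1×X: area 41 ≤ 44, yield 1·6 + 5·10 + 1·2 = 58.
Best is 62.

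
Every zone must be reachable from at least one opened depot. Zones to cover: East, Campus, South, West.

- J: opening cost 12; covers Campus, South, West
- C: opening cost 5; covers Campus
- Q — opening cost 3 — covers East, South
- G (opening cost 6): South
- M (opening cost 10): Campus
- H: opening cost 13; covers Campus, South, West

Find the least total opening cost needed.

This is an integer covering problem.
The greedy cost-per-new-zone heuristic would pick Q, C, and J for 20, but a cheaper cover exists.
Choose J and Q: together they cover East, Campus, South, West — every zone.
Total opening cost: 12 + 3 = 15.
No cover costs less than 15.

15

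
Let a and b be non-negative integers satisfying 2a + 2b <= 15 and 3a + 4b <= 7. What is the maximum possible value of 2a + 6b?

8

(a,b)=(1,1): 2·1+2·1=4≤15, 3·1+4·1=7≤7, objective 8.
(a,b)=(0,1): 2·0+2·1=2≤15, 3·0+4·1=4≤7, objective 6.
(a,b)=(2,0): 2·2+2·0=4≤15, 3·2+4·0=6≤7, objective 4.
(a,b)=(1,0): 2·1+2·0=2≤15, 3·1+4·0=3≤7, objective 2.
No feasible integer point exceeds 8.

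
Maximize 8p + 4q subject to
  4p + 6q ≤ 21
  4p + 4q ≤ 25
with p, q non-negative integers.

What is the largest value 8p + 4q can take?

(p,q)=(5,0): 4·5+6·0=20≤21, 4·5+4·0=20≤25, objective 40.
(p,q)=(4,0): 4·4+6·0=16≤21, 4·4+4·0=16≤25, objective 32.
No feasible integer point exceeds 40.

40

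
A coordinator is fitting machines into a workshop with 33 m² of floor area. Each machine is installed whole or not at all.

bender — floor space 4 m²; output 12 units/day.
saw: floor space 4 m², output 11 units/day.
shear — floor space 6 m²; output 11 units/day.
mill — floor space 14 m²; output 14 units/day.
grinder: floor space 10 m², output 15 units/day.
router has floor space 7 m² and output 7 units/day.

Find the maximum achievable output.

bender + saw + shear + grinder + router: floor space 4 + 4 + 6 + 10 + 7 = 31 ≤ 33, output 12 + 11 + 11 + 15 + 7 = 56.
bender + saw + mill + grinder: floor space 4 + 4 + 14 + 10 = 32 ≤ 33, output 12 + 11 + 14 + 15 = 52.
bender + saw + shear + grinder: floor space 4 + 4 + 6 + 10 = 24 ≤ 33, output 12 + 11 + 11 + 15 = 49.
Best is bender, saw, shear, grinder, and router with total output 56.

56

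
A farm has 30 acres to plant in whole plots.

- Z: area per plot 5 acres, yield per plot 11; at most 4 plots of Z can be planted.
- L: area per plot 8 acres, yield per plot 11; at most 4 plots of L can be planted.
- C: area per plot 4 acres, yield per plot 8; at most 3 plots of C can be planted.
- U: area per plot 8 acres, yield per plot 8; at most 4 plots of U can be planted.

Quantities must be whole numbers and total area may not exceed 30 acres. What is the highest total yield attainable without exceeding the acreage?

2×Z, 1×L, and 3×C: area 30 ≤ 30, yield 2·11 + 1·11 + 3·8 = 57.
4×Z and 2×C: area 28 ≤ 30, yield 4·11 + 2·8 = 60.
Best is 60.

60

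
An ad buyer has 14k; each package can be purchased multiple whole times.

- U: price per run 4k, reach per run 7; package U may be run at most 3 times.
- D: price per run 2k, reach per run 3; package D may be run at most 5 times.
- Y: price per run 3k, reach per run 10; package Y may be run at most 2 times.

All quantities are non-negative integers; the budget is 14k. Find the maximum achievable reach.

Take 2×U and 2×Y: price 14 ≤ 14, reach 2·7 + 2·10 = 34.
Y has the best ratio (10/3) and is taken to its limit of 2; remaining capacity is filled optimally with the others.

34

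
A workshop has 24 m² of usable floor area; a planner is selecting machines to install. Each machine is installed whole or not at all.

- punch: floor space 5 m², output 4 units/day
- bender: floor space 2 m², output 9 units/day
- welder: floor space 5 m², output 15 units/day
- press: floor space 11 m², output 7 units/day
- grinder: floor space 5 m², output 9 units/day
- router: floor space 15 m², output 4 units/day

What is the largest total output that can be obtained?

Allowing fractional choices, the relaxed optimum would be about 41.5, but machines are indivisible.
punch + bender + welder + press: floor space 5 + 2 + 5 + 11 = 23 ≤ 24, output 4 + 9 + 15 + 7 = 35.
punch + bender + welder + grinder: floor space 5 + 2 + 5 + 5 = 17 ≤ 24, output 4 + 9 + 15 + 9 = 37.
bender + welder + press + grinder: floor space 2 + 5 + 11 + 5 = 23 ≤ 24, output 9 + 15 + 7 + 9 = 40.
Best is bender, welder, press, and grinder with total output 40.

40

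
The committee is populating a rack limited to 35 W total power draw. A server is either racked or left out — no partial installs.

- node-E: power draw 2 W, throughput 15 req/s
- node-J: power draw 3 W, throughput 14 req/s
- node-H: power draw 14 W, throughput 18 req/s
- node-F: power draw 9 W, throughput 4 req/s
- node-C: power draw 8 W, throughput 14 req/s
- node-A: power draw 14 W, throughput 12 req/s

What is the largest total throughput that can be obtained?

61

Take node-E, node-J, node-H, and node-C: power draw 2 + 3 + 14 + 8 = 27 ≤ 35, throughput 15 + 14 + 18 + 14 = 61.
No other feasible combination does better.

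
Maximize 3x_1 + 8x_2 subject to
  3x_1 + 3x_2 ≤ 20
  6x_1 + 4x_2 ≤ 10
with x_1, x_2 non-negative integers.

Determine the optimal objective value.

(x_1,x_2)=(0,2) is feasible, giving 16.
(x_1,x_2)=(1,1) is feasible, giving 11.
(x_1,x_2)=(0,1) is feasible, giving 8.
Maximum is 16 at (x_1,x_2)=(0,2).

16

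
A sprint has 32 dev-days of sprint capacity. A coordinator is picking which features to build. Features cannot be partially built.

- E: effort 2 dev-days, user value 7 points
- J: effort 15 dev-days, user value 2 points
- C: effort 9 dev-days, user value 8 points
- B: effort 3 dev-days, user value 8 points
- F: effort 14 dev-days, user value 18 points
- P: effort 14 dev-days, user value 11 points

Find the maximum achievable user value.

Take E, C, B, and F: effort 2 + 9 + 3 + 14 = 28 ≤ 32, user value 7 + 8 + 8 + 18 = 41.
No other feasible combination does better.

41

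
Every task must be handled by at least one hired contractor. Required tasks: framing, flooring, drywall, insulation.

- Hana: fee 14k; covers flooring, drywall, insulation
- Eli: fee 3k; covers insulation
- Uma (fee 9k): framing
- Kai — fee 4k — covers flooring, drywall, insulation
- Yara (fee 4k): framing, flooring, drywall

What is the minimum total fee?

7

This is a weighted set-cover instance.
The greedy cost-per-new-task heuristic would pick Kai and Yara for 8, but a cheaper cover exists.
Choose Eli and Yara: together they cover framing, flooring, drywall, insulation — every task.
Total fee: 3 + 4 = 7.
No cover costs less than 7.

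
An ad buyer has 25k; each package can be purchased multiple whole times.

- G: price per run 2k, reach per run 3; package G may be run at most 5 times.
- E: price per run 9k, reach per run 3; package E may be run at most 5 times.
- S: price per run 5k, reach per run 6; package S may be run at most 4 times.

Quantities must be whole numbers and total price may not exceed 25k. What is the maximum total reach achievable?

5×G and 3×S: price 25 ≤ 25, reach 5·3 + 3·6 = 33.
2×G and 4×S: price 24 ≤ 25, reach 2·3 + 4·6 = 30.
Best is 33.

33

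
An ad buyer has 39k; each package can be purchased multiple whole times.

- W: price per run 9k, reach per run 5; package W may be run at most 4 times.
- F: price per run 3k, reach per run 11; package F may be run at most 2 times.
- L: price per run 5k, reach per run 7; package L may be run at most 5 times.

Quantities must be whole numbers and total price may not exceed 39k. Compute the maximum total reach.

57

This is a bounded integer knapsack.
F has the best ratio (11/3); taking only F gives at most 2×11 = 22 (stopped by the supply cap of 2).
Mixing does better — 2×F and 5×L: price 31 ≤ 39, reach 2·11 + 5·7 = 57.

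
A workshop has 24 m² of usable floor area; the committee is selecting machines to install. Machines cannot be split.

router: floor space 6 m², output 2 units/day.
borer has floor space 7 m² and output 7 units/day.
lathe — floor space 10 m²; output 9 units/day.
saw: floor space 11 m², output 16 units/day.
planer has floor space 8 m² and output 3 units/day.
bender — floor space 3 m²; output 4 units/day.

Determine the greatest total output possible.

29

Allowing fractional choices, the relaxed optimum would be about 29.7, but machines are indivisible.
lathe + saw: floor space 10 + 11 = 21 ≤ 24, output 9 + 16 = 25.
borer + saw + bender: floor space 7 + 11 + 3 = 21 ≤ 24, output 7 + 16 + 4 = 27.
lathe + saw + bender: floor space 10 + 11 + 3 = 24 ≤ 24, output 9 + 16 + 4 = 29.
Best is lathe, saw, and bender with total output 29.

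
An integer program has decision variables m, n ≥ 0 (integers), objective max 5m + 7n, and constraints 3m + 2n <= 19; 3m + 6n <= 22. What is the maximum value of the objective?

32

(m,n)=(5,1) is feasible, giving 32.
(m,n)=(6,0) is feasible, giving 30.
The best lattice point is (5,1), giving 32.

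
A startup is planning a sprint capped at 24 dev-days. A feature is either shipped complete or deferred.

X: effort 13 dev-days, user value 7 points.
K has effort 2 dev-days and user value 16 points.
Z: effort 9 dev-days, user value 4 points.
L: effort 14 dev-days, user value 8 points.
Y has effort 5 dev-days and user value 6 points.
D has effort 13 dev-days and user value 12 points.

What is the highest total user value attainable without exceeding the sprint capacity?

34

Take K, Y, and D: effort 2 + 5 + 13 = 20 ≤ 24, user value 16 + 6 + 12 = 34.
No other feasible combination does better.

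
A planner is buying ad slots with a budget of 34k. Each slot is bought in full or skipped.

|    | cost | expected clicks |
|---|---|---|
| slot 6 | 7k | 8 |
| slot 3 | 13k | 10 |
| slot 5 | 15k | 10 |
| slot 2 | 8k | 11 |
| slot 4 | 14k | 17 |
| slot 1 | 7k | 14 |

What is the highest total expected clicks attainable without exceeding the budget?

42

Take slot 2, slot 4, and slot 1: cost 8 + 14 + 7 = 29 ≤ 34, expected clicks 11 + 17 + 14 = 42.
No other feasible combination does better.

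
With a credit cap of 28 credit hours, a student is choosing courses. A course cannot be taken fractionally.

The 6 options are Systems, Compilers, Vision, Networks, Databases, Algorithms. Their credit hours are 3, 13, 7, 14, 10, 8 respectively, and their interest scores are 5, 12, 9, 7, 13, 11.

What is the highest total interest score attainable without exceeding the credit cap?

38

Systems + Vision + Databases + Algorithms: credit hours 3 + 7 + 10 + 8 = 28 ≤ 28, interest score 5 + 9 + 13 + 11 = 38.
Vision + Databases + Algorithms: credit hours 7 + 10 + 8 = 25 ≤ 28, interest score 9 + 13 + 11 = 33.
Compilers + Vision + Algorithms: credit hours 13 + 7 + 8 = 28 ≤ 28, interest score 12 + 9 + 11 = 32.
Best is Systems, Vision, Databases, and Algorithms with total interest score 38.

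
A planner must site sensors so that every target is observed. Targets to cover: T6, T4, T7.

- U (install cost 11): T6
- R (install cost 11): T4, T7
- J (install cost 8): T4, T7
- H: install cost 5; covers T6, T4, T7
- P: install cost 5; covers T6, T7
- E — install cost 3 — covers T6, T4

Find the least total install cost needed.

H alone covers T6, T4, T7 — every target.
Total install cost: 5.

5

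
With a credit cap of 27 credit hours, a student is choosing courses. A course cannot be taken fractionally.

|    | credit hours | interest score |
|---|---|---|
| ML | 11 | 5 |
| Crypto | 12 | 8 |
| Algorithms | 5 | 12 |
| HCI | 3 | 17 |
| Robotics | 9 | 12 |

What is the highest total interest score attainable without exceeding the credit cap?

41

Allowing fractional choices, the relaxed optimum would be about 47.7, but courses are indivisible.
Algorithms + HCI + Robotics: credit hours 5 + 3 + 9 = 17 ≤ 27, interest score 12 + 17 + 12 = 41.
Crypto + Algorithms + HCI: credit hours 12 + 5 + 3 = 20 ≤ 27, interest score 8 + 12 + 17 = 37.
Best is Algorithms, HCI, and Robotics with total interest score 41.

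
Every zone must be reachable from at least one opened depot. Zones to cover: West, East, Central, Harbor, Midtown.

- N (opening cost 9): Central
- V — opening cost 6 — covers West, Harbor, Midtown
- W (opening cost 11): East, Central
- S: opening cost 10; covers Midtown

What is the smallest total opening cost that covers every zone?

Choose V and W: together they cover West, East, Central, Harbor, Midtown — every zone.
Total opening cost: 6 + 11 = 17.
No cover costs less than 17.

17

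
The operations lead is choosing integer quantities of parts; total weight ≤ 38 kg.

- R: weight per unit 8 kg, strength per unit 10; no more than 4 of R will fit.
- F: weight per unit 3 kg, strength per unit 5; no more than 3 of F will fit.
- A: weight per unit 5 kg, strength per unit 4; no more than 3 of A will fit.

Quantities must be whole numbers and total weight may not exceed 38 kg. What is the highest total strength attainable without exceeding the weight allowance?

This is a bounded integer knapsack.
F has the best ratio (5/3); taking only F gives at most 3×5 = 15 (stopped by the supply cap of 3).
Mixing does better — 4×R and 2×F: weight 38 ≤ 38, strength 4·10 + 2·5 = 50.

50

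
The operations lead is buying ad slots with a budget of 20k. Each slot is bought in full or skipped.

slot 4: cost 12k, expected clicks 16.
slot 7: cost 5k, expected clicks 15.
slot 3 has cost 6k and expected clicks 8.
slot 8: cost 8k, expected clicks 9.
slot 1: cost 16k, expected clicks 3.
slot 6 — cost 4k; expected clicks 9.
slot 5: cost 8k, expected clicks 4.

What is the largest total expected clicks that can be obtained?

Allowing fractional choices, the relaxed optimum would be about 38.7, but ad slots are indivisible.
slot 7 + slot 8 + slot 6: cost 5 + 8 + 4 = 17 ≤ 20, expected clicks 15 + 9 + 9 = 33.
slot 7 + slot 3 + slot 6: cost 5 + 6 + 4 = 15 ≤ 20, expected clicks 15 + 8 + 9 = 32.
Best is slot 7, slot 8, and slot 6 with total expected clicks 33.

33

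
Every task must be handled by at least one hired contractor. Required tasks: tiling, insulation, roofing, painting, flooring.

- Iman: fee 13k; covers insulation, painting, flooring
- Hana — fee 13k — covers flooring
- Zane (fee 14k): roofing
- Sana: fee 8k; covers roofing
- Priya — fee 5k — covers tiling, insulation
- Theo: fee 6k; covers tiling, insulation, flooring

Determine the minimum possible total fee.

26

This is an integer covering problem.
The greedy cost-per-new-task heuristic would pick Theo, Sana, and Iman for 27, but a cheaper cover exists.
Choose Iman, Sana, and Priya: together they cover tiling, insulation, roofing, painting, flooring — every task.
Total fee: 13 + 8 + 5 = 26.
No cover costs less than 26.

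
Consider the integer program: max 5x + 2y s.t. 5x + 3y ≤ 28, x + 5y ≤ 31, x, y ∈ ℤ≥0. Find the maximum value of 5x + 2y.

Relaxing integrality, the LP optimum is 28.00 at (x,y) = (5.6, 0), which is not an integer point.
(x,y)=(5,1): 5·5+3·1=28≤28, 1·5+5·1=10≤31, objective 27.
(x,y)=(5,0): 5·5+3·0=25≤28, 1·5+5·0=5≤31, objective 25.
(x,y)=(4,2): 5·4+3·2=26≤28, 1·4+5·2=14≤31, objective 24.
No feasible integer point exceeds 27.

27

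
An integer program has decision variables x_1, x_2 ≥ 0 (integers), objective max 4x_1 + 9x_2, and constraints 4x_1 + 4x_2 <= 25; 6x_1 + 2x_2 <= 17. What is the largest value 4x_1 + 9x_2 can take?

The continuous relaxation peaks at (0, 6.25) with value 56.25; rounding to a feasible lattice point costs some objective.
(x_1,x_2)=(0,6): 4·0+4·6=24≤25, 6·0+2·6=12≤17, objective 54.
(x_1,x_2)=(1,5): 4·1+4·5=24≤25, 6·1+2·5=16≤17, objective 49.
(x_1,x_2)=(0,5): 4·0+4·5=20≤25, 6·0+2·5=10≤17, objective 45.
The best lattice point is (0,6), giving 54.

54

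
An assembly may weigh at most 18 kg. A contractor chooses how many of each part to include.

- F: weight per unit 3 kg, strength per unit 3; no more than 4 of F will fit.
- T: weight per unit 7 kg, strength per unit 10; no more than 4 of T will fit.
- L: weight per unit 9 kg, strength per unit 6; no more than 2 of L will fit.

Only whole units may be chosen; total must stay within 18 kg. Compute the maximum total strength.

23

T has the best ratio (10/7); taking only T gives at most 2×10 = 20 (stopped by the weight limit).
Mixing does better — 1×F and 2×T: weight 17 ≤ 18, strength 1·3 + 2·10 = 23.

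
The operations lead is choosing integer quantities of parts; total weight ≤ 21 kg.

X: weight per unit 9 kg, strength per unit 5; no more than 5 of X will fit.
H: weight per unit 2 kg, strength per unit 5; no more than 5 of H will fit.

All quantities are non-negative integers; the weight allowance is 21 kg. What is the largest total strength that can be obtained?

30

This is a bounded integer knapsack.
Take 1×X and 5×H: weight 19 ≤ 21, strength 1·5 + 5·5 = 30.
H has the best ratio (5/2) and is taken to its limit of 5; remaining capacity is filled optimally with the others.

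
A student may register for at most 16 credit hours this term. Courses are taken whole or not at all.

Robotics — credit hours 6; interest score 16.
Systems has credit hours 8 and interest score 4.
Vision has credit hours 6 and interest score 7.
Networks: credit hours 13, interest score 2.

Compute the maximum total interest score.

This is a 0-1 knapsack instance.
Robotics + Systems: credit hours 6 + 8 = 14 ≤ 16, interest score 16 + 4 = 20.
Robotics + Vision: credit hours 6 + 6 = 12 ≤ 16, interest score 16 + 7 = 23.
Best is Robotics and Vision with total interest score 23.

23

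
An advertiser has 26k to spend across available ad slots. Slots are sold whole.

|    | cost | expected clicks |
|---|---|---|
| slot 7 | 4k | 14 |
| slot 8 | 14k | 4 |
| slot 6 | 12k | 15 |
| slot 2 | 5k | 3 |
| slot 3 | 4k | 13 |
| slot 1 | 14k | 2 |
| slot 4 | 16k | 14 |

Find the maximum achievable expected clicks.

Allowing fractional choices, the relaxed optimum would be about 47.2, but ad slots are indivisible.
slot 7 + slot 6 + slot 3: cost 4 + 12 + 4 = 20 ≤ 26, expected clicks 14 + 15 + 13 = 42.
slot 7 + slot 3 + slot 4: cost 4 + 4 + 16 = 24 ≤ 26, expected clicks 14 + 13 + 14 = 41.
slot 7 + slot 6 + slot 2 + slot 3: cost 4 + 12 + 5 + 4 = 25 ≤ 26, expected clicks 14 + 15 + 3 + 13 = 45.
Best is slot 7, slot 6, slot 2, and slot 3 with total expected clicks 45.

45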